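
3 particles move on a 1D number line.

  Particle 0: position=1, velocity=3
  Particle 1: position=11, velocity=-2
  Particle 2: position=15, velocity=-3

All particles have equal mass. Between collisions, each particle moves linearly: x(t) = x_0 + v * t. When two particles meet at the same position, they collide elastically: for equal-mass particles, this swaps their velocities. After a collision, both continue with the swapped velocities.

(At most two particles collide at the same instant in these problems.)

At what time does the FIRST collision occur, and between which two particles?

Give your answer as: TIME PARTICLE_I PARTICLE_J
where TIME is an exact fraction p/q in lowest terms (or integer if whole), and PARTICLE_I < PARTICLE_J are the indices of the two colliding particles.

Pair (0,1): pos 1,11 vel 3,-2 -> gap=10, closing at 5/unit, collide at t=2
Pair (1,2): pos 11,15 vel -2,-3 -> gap=4, closing at 1/unit, collide at t=4
Earliest collision: t=2 between 0 and 1

Answer: 2 0 1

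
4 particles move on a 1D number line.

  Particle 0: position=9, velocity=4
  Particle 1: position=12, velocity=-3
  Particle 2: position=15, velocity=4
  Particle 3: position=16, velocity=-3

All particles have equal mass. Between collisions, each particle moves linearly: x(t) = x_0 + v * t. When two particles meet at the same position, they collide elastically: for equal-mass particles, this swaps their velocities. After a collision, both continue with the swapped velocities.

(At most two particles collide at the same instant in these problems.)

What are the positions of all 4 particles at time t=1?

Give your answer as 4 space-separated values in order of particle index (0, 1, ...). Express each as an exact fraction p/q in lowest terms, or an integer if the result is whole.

Answer: 9 13 13 19

Derivation:
Collision at t=1/7: particles 2 and 3 swap velocities; positions: p0=67/7 p1=81/7 p2=109/7 p3=109/7; velocities now: v0=4 v1=-3 v2=-3 v3=4
Collision at t=3/7: particles 0 and 1 swap velocities; positions: p0=75/7 p1=75/7 p2=103/7 p3=117/7; velocities now: v0=-3 v1=4 v2=-3 v3=4
Collision at t=1: particles 1 and 2 swap velocities; positions: p0=9 p1=13 p2=13 p3=19; velocities now: v0=-3 v1=-3 v2=4 v3=4
Advance to t=1 (no further collisions before then); velocities: v0=-3 v1=-3 v2=4 v3=4; positions = 9 13 13 19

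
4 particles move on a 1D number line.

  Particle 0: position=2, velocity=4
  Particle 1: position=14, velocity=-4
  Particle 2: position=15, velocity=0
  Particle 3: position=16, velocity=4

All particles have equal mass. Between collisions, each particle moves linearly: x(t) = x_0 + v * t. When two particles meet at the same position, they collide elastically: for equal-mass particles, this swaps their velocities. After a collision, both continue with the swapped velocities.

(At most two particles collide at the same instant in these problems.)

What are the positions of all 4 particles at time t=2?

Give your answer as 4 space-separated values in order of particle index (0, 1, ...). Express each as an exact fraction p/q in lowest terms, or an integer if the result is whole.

Answer: 6 10 15 24

Derivation:
Collision at t=3/2: particles 0 and 1 swap velocities; positions: p0=8 p1=8 p2=15 p3=22; velocities now: v0=-4 v1=4 v2=0 v3=4
Advance to t=2 (no further collisions before then); velocities: v0=-4 v1=4 v2=0 v3=4; positions = 6 10 15 24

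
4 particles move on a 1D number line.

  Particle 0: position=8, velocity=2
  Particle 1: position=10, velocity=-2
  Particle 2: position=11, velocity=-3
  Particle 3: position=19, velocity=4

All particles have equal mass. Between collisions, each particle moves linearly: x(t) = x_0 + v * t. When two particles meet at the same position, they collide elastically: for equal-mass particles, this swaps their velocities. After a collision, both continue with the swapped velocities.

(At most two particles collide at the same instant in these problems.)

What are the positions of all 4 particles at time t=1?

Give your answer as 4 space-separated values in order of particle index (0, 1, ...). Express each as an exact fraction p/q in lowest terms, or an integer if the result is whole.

Answer: 8 8 10 23

Derivation:
Collision at t=1/2: particles 0 and 1 swap velocities; positions: p0=9 p1=9 p2=19/2 p3=21; velocities now: v0=-2 v1=2 v2=-3 v3=4
Collision at t=3/5: particles 1 and 2 swap velocities; positions: p0=44/5 p1=46/5 p2=46/5 p3=107/5; velocities now: v0=-2 v1=-3 v2=2 v3=4
Collision at t=1: particles 0 and 1 swap velocities; positions: p0=8 p1=8 p2=10 p3=23; velocities now: v0=-3 v1=-2 v2=2 v3=4
Advance to t=1 (no further collisions before then); velocities: v0=-3 v1=-2 v2=2 v3=4; positions = 8 8 10 23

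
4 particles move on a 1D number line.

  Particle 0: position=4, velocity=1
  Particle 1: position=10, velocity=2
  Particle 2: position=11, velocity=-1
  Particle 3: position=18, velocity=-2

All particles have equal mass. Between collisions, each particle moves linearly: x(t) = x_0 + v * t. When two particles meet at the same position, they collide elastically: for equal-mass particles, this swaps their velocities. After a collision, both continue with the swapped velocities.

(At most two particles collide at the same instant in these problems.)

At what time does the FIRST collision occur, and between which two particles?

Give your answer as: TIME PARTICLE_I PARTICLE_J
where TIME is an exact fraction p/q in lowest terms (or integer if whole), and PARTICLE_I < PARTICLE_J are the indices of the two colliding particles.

Pair (0,1): pos 4,10 vel 1,2 -> not approaching (rel speed -1 <= 0)
Pair (1,2): pos 10,11 vel 2,-1 -> gap=1, closing at 3/unit, collide at t=1/3
Pair (2,3): pos 11,18 vel -1,-2 -> gap=7, closing at 1/unit, collide at t=7
Earliest collision: t=1/3 between 1 and 2

Answer: 1/3 1 2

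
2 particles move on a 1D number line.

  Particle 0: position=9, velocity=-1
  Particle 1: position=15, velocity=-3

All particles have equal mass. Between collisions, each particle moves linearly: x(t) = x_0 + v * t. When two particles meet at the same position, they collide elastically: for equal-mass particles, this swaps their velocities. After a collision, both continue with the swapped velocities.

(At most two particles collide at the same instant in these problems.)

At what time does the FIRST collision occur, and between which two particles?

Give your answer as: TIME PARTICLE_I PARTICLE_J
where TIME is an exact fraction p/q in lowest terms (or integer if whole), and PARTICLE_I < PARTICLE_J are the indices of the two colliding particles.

Answer: 3 0 1

Derivation:
Pair (0,1): pos 9,15 vel -1,-3 -> gap=6, closing at 2/unit, collide at t=3
Earliest collision: t=3 between 0 and 1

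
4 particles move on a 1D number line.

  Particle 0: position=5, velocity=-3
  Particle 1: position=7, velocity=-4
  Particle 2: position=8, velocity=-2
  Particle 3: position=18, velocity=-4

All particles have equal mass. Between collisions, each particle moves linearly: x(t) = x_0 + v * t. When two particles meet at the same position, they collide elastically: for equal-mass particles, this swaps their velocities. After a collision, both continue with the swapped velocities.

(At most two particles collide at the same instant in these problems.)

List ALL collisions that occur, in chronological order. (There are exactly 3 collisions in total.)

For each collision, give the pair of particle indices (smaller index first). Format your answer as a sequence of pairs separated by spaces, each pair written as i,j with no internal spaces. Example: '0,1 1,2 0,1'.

Answer: 0,1 2,3 1,2

Derivation:
Collision at t=2: particles 0 and 1 swap velocities; positions: p0=-1 p1=-1 p2=4 p3=10; velocities now: v0=-4 v1=-3 v2=-2 v3=-4
Collision at t=5: particles 2 and 3 swap velocities; positions: p0=-13 p1=-10 p2=-2 p3=-2; velocities now: v0=-4 v1=-3 v2=-4 v3=-2
Collision at t=13: particles 1 and 2 swap velocities; positions: p0=-45 p1=-34 p2=-34 p3=-18; velocities now: v0=-4 v1=-4 v2=-3 v3=-2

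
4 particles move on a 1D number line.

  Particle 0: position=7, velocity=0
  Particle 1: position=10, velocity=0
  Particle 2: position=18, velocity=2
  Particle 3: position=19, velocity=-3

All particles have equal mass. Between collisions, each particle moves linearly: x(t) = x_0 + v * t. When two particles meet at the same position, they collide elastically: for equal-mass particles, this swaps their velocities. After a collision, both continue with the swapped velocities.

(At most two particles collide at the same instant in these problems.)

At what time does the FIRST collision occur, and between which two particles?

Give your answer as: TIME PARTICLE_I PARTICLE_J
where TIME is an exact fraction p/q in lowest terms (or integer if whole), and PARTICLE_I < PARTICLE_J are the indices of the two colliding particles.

Pair (0,1): pos 7,10 vel 0,0 -> not approaching (rel speed 0 <= 0)
Pair (1,2): pos 10,18 vel 0,2 -> not approaching (rel speed -2 <= 0)
Pair (2,3): pos 18,19 vel 2,-3 -> gap=1, closing at 5/unit, collide at t=1/5
Earliest collision: t=1/5 between 2 and 3

Answer: 1/5 2 3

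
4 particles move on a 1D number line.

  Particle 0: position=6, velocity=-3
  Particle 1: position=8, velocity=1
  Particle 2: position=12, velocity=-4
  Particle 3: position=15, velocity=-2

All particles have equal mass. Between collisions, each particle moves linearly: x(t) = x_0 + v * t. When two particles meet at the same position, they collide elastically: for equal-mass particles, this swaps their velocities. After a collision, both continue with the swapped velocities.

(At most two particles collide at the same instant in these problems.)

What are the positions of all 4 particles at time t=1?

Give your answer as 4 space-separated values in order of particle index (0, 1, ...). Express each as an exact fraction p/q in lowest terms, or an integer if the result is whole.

Answer: 3 8 9 13

Derivation:
Collision at t=4/5: particles 1 and 2 swap velocities; positions: p0=18/5 p1=44/5 p2=44/5 p3=67/5; velocities now: v0=-3 v1=-4 v2=1 v3=-2
Advance to t=1 (no further collisions before then); velocities: v0=-3 v1=-4 v2=1 v3=-2; positions = 3 8 9 13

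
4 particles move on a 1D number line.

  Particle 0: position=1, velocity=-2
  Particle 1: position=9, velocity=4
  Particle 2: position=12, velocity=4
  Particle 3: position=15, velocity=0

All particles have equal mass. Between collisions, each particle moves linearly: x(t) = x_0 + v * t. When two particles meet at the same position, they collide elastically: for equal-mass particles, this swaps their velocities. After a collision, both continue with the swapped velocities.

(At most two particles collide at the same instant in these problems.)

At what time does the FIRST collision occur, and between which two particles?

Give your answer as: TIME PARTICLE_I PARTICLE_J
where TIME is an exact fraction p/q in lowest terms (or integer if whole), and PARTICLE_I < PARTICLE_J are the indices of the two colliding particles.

Pair (0,1): pos 1,9 vel -2,4 -> not approaching (rel speed -6 <= 0)
Pair (1,2): pos 9,12 vel 4,4 -> not approaching (rel speed 0 <= 0)
Pair (2,3): pos 12,15 vel 4,0 -> gap=3, closing at 4/unit, collide at t=3/4
Earliest collision: t=3/4 between 2 and 3

Answer: 3/4 2 3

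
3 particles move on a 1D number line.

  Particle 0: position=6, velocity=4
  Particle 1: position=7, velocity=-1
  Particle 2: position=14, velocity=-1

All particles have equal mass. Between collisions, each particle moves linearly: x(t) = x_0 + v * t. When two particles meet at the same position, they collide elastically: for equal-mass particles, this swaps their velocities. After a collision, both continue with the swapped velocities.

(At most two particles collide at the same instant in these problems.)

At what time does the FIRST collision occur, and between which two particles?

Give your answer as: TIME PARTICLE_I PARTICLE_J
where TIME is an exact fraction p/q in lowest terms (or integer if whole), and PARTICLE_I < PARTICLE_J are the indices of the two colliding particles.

Answer: 1/5 0 1

Derivation:
Pair (0,1): pos 6,7 vel 4,-1 -> gap=1, closing at 5/unit, collide at t=1/5
Pair (1,2): pos 7,14 vel -1,-1 -> not approaching (rel speed 0 <= 0)
Earliest collision: t=1/5 between 0 and 1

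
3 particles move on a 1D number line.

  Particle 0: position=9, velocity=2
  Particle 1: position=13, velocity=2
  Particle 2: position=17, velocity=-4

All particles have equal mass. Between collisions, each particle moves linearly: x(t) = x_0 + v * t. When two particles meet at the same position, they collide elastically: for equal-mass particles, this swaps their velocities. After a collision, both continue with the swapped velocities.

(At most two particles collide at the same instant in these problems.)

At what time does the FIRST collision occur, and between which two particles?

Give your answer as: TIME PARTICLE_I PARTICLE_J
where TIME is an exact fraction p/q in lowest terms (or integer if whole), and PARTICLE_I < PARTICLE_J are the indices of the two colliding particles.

Answer: 2/3 1 2

Derivation:
Pair (0,1): pos 9,13 vel 2,2 -> not approaching (rel speed 0 <= 0)
Pair (1,2): pos 13,17 vel 2,-4 -> gap=4, closing at 6/unit, collide at t=2/3
Earliest collision: t=2/3 between 1 and 2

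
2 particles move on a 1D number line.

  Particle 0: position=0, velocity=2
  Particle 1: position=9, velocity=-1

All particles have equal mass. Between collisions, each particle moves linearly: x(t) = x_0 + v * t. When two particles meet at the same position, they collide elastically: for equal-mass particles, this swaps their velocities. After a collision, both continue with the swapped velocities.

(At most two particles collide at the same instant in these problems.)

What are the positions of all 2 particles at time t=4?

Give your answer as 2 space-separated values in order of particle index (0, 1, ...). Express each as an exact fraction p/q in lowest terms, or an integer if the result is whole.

Answer: 5 8

Derivation:
Collision at t=3: particles 0 and 1 swap velocities; positions: p0=6 p1=6; velocities now: v0=-1 v1=2
Advance to t=4 (no further collisions before then); velocities: v0=-1 v1=2; positions = 5 8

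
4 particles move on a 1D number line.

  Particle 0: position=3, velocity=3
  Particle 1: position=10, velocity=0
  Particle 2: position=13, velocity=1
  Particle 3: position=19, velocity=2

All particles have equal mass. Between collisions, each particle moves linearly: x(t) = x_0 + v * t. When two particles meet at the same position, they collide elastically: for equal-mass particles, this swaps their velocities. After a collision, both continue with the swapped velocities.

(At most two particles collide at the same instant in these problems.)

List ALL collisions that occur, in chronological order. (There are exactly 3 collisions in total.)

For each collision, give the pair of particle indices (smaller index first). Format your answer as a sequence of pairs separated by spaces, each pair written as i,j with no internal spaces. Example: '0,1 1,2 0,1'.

Answer: 0,1 1,2 2,3

Derivation:
Collision at t=7/3: particles 0 and 1 swap velocities; positions: p0=10 p1=10 p2=46/3 p3=71/3; velocities now: v0=0 v1=3 v2=1 v3=2
Collision at t=5: particles 1 and 2 swap velocities; positions: p0=10 p1=18 p2=18 p3=29; velocities now: v0=0 v1=1 v2=3 v3=2
Collision at t=16: particles 2 and 3 swap velocities; positions: p0=10 p1=29 p2=51 p3=51; velocities now: v0=0 v1=1 v2=2 v3=3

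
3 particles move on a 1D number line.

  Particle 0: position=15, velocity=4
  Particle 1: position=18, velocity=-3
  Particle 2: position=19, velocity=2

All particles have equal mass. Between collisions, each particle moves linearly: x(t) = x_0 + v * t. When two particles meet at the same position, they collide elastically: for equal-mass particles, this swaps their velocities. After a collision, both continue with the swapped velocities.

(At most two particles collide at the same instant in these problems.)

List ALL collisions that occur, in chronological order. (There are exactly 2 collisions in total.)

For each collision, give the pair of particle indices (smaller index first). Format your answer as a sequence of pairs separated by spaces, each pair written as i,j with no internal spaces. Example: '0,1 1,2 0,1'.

Answer: 0,1 1,2

Derivation:
Collision at t=3/7: particles 0 and 1 swap velocities; positions: p0=117/7 p1=117/7 p2=139/7; velocities now: v0=-3 v1=4 v2=2
Collision at t=2: particles 1 and 2 swap velocities; positions: p0=12 p1=23 p2=23; velocities now: v0=-3 v1=2 v2=4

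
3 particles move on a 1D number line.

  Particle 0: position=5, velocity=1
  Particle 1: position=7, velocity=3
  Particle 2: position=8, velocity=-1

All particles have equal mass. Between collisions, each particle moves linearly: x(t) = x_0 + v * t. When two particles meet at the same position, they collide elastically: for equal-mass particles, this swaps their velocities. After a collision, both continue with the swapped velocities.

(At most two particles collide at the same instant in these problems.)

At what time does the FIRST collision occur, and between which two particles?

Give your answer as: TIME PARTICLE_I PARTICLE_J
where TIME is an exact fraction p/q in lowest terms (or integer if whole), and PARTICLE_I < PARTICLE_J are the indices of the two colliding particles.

Pair (0,1): pos 5,7 vel 1,3 -> not approaching (rel speed -2 <= 0)
Pair (1,2): pos 7,8 vel 3,-1 -> gap=1, closing at 4/unit, collide at t=1/4
Earliest collision: t=1/4 between 1 and 2

Answer: 1/4 1 2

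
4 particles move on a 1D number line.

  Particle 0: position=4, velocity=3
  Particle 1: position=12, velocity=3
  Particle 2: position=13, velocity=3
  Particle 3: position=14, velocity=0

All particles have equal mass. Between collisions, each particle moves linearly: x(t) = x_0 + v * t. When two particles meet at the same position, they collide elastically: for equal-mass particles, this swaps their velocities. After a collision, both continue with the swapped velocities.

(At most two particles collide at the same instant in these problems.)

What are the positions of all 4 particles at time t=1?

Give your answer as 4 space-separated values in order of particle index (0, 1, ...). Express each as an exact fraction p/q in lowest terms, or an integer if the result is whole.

Collision at t=1/3: particles 2 and 3 swap velocities; positions: p0=5 p1=13 p2=14 p3=14; velocities now: v0=3 v1=3 v2=0 v3=3
Collision at t=2/3: particles 1 and 2 swap velocities; positions: p0=6 p1=14 p2=14 p3=15; velocities now: v0=3 v1=0 v2=3 v3=3
Advance to t=1 (no further collisions before then); velocities: v0=3 v1=0 v2=3 v3=3; positions = 7 14 15 16

Answer: 7 14 15 16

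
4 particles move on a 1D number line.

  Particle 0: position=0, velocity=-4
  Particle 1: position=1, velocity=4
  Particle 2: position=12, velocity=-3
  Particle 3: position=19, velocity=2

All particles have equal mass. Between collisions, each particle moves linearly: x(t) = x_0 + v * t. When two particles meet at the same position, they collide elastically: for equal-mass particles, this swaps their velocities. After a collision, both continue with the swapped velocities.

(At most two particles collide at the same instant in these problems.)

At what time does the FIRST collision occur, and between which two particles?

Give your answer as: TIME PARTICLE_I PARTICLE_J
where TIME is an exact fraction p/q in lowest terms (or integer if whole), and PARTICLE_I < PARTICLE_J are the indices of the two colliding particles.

Pair (0,1): pos 0,1 vel -4,4 -> not approaching (rel speed -8 <= 0)
Pair (1,2): pos 1,12 vel 4,-3 -> gap=11, closing at 7/unit, collide at t=11/7
Pair (2,3): pos 12,19 vel -3,2 -> not approaching (rel speed -5 <= 0)
Earliest collision: t=11/7 between 1 and 2

Answer: 11/7 1 2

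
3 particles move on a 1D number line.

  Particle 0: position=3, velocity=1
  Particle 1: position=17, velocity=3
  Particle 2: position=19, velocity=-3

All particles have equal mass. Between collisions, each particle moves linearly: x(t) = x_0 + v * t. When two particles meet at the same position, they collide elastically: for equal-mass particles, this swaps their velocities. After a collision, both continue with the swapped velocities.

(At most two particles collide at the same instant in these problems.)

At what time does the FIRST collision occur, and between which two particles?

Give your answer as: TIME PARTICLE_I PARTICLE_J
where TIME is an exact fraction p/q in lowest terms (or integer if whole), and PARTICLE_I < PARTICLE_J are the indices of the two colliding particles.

Answer: 1/3 1 2

Derivation:
Pair (0,1): pos 3,17 vel 1,3 -> not approaching (rel speed -2 <= 0)
Pair (1,2): pos 17,19 vel 3,-3 -> gap=2, closing at 6/unit, collide at t=1/3
Earliest collision: t=1/3 between 1 and 2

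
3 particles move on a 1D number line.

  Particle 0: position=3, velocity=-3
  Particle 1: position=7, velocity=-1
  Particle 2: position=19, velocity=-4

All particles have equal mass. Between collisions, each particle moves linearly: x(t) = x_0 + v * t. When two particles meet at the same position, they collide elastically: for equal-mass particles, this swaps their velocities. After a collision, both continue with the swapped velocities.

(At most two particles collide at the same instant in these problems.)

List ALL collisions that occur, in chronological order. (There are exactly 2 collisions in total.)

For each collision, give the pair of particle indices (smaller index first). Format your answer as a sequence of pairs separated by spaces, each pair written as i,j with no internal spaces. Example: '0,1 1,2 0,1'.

Collision at t=4: particles 1 and 2 swap velocities; positions: p0=-9 p1=3 p2=3; velocities now: v0=-3 v1=-4 v2=-1
Collision at t=16: particles 0 and 1 swap velocities; positions: p0=-45 p1=-45 p2=-9; velocities now: v0=-4 v1=-3 v2=-1

Answer: 1,2 0,1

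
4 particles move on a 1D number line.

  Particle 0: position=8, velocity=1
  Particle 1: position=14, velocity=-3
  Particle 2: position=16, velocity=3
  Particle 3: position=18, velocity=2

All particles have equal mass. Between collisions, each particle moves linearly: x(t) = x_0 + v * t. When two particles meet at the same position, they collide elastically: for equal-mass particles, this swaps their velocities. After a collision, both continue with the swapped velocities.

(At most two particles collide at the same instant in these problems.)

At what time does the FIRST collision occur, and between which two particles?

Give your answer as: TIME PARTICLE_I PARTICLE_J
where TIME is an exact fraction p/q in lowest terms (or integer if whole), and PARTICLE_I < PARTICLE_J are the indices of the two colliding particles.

Answer: 3/2 0 1

Derivation:
Pair (0,1): pos 8,14 vel 1,-3 -> gap=6, closing at 4/unit, collide at t=3/2
Pair (1,2): pos 14,16 vel -3,3 -> not approaching (rel speed -6 <= 0)
Pair (2,3): pos 16,18 vel 3,2 -> gap=2, closing at 1/unit, collide at t=2
Earliest collision: t=3/2 between 0 and 1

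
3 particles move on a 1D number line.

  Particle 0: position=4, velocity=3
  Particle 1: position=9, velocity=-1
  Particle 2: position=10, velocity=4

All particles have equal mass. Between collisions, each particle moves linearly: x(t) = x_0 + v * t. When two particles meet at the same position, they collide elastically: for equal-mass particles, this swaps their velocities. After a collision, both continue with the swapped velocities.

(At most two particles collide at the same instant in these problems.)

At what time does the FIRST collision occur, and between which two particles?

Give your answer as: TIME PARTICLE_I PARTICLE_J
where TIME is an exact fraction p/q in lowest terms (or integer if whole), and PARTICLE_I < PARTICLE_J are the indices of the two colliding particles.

Pair (0,1): pos 4,9 vel 3,-1 -> gap=5, closing at 4/unit, collide at t=5/4
Pair (1,2): pos 9,10 vel -1,4 -> not approaching (rel speed -5 <= 0)
Earliest collision: t=5/4 between 0 and 1

Answer: 5/4 0 1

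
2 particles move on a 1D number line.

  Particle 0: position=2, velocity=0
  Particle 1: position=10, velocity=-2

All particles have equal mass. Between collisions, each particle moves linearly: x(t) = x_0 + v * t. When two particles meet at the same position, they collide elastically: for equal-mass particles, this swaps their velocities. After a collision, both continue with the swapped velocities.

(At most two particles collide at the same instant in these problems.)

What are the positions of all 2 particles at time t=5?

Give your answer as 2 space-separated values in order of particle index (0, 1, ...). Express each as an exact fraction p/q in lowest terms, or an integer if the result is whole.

Collision at t=4: particles 0 and 1 swap velocities; positions: p0=2 p1=2; velocities now: v0=-2 v1=0
Advance to t=5 (no further collisions before then); velocities: v0=-2 v1=0; positions = 0 2

Answer: 0 2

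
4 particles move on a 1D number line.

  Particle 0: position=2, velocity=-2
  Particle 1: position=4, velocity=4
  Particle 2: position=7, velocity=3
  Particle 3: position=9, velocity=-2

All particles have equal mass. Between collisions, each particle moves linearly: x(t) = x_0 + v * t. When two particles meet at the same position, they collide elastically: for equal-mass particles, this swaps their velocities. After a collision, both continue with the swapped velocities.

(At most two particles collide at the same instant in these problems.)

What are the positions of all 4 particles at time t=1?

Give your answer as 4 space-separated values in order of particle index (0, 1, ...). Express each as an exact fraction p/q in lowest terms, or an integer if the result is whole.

Answer: 0 7 8 10

Derivation:
Collision at t=2/5: particles 2 and 3 swap velocities; positions: p0=6/5 p1=28/5 p2=41/5 p3=41/5; velocities now: v0=-2 v1=4 v2=-2 v3=3
Collision at t=5/6: particles 1 and 2 swap velocities; positions: p0=1/3 p1=22/3 p2=22/3 p3=19/2; velocities now: v0=-2 v1=-2 v2=4 v3=3
Advance to t=1 (no further collisions before then); velocities: v0=-2 v1=-2 v2=4 v3=3; positions = 0 7 8 10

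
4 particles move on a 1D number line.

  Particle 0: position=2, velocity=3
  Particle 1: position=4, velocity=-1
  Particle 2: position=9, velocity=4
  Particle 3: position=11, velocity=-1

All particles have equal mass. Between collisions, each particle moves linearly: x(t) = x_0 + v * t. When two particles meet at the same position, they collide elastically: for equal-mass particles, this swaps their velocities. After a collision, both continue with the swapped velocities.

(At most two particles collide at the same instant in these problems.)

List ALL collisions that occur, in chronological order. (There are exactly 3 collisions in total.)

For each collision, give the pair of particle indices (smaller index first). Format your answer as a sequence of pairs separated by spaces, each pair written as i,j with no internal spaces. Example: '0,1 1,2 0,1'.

Answer: 2,3 0,1 1,2

Derivation:
Collision at t=2/5: particles 2 and 3 swap velocities; positions: p0=16/5 p1=18/5 p2=53/5 p3=53/5; velocities now: v0=3 v1=-1 v2=-1 v3=4
Collision at t=1/2: particles 0 and 1 swap velocities; positions: p0=7/2 p1=7/2 p2=21/2 p3=11; velocities now: v0=-1 v1=3 v2=-1 v3=4
Collision at t=9/4: particles 1 and 2 swap velocities; positions: p0=7/4 p1=35/4 p2=35/4 p3=18; velocities now: v0=-1 v1=-1 v2=3 v3=4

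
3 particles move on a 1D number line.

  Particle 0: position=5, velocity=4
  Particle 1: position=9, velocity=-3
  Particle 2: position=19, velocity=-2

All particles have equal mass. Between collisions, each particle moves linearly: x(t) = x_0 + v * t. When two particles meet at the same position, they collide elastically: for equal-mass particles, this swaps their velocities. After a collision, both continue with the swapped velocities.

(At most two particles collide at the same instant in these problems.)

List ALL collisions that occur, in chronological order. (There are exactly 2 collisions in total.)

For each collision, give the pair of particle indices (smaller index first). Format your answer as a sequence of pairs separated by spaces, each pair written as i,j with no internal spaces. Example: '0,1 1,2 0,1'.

Collision at t=4/7: particles 0 and 1 swap velocities; positions: p0=51/7 p1=51/7 p2=125/7; velocities now: v0=-3 v1=4 v2=-2
Collision at t=7/3: particles 1 and 2 swap velocities; positions: p0=2 p1=43/3 p2=43/3; velocities now: v0=-3 v1=-2 v2=4

Answer: 0,1 1,2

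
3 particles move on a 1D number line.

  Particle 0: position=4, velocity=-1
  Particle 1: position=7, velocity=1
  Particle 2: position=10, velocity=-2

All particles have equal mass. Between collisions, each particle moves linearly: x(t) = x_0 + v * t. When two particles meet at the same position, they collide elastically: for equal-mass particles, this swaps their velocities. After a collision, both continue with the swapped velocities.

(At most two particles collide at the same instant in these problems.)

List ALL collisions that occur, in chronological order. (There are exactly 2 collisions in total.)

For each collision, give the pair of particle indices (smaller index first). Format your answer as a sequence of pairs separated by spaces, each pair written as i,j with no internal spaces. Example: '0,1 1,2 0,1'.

Collision at t=1: particles 1 and 2 swap velocities; positions: p0=3 p1=8 p2=8; velocities now: v0=-1 v1=-2 v2=1
Collision at t=6: particles 0 and 1 swap velocities; positions: p0=-2 p1=-2 p2=13; velocities now: v0=-2 v1=-1 v2=1

Answer: 1,2 0,1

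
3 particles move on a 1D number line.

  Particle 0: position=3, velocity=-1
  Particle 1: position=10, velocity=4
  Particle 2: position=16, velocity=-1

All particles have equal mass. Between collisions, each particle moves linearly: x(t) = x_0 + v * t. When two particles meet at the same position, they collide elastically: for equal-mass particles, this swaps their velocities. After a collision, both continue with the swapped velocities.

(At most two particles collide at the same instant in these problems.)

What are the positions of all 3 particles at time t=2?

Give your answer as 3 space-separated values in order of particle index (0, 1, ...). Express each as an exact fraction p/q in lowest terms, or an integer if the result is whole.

Collision at t=6/5: particles 1 and 2 swap velocities; positions: p0=9/5 p1=74/5 p2=74/5; velocities now: v0=-1 v1=-1 v2=4
Advance to t=2 (no further collisions before then); velocities: v0=-1 v1=-1 v2=4; positions = 1 14 18

Answer: 1 14 18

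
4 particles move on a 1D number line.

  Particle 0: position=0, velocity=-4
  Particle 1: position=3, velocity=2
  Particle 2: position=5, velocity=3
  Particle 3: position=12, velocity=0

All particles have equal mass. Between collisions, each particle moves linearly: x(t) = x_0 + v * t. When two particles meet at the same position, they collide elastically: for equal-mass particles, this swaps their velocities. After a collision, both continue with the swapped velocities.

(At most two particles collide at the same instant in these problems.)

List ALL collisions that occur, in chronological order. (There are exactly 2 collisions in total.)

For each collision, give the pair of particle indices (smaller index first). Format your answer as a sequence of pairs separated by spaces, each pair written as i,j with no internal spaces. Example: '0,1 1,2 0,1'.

Collision at t=7/3: particles 2 and 3 swap velocities; positions: p0=-28/3 p1=23/3 p2=12 p3=12; velocities now: v0=-4 v1=2 v2=0 v3=3
Collision at t=9/2: particles 1 and 2 swap velocities; positions: p0=-18 p1=12 p2=12 p3=37/2; velocities now: v0=-4 v1=0 v2=2 v3=3

Answer: 2,3 1,2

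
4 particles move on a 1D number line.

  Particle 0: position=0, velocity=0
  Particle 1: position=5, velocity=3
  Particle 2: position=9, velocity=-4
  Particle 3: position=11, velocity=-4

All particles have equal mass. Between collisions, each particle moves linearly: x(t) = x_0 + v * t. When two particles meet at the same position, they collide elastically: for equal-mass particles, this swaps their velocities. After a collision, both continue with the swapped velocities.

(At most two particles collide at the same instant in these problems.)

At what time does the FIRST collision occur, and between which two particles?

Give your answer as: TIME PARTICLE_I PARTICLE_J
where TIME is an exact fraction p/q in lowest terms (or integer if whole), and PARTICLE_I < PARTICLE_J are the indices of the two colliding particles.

Pair (0,1): pos 0,5 vel 0,3 -> not approaching (rel speed -3 <= 0)
Pair (1,2): pos 5,9 vel 3,-4 -> gap=4, closing at 7/unit, collide at t=4/7
Pair (2,3): pos 9,11 vel -4,-4 -> not approaching (rel speed 0 <= 0)
Earliest collision: t=4/7 between 1 and 2

Answer: 4/7 1 2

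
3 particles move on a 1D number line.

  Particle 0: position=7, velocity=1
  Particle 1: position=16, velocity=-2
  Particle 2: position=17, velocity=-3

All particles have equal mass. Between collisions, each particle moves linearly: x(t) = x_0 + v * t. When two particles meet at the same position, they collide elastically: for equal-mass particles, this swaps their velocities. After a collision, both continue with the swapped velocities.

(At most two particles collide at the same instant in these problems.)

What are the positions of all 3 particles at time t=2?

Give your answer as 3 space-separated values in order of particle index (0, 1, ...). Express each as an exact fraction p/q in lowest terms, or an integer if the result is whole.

Answer: 9 11 12

Derivation:
Collision at t=1: particles 1 and 2 swap velocities; positions: p0=8 p1=14 p2=14; velocities now: v0=1 v1=-3 v2=-2
Advance to t=2 (no further collisions before then); velocities: v0=1 v1=-3 v2=-2; positions = 9 11 12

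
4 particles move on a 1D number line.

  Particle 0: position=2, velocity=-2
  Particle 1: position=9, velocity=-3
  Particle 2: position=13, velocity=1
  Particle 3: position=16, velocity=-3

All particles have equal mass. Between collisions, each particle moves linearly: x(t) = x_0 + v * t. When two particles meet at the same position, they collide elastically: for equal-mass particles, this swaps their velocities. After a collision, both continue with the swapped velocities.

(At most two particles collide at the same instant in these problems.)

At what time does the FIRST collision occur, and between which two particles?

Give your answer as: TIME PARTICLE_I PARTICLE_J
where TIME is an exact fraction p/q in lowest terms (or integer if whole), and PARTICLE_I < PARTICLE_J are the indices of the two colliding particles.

Pair (0,1): pos 2,9 vel -2,-3 -> gap=7, closing at 1/unit, collide at t=7
Pair (1,2): pos 9,13 vel -3,1 -> not approaching (rel speed -4 <= 0)
Pair (2,3): pos 13,16 vel 1,-3 -> gap=3, closing at 4/unit, collide at t=3/4
Earliest collision: t=3/4 between 2 and 3

Answer: 3/4 2 3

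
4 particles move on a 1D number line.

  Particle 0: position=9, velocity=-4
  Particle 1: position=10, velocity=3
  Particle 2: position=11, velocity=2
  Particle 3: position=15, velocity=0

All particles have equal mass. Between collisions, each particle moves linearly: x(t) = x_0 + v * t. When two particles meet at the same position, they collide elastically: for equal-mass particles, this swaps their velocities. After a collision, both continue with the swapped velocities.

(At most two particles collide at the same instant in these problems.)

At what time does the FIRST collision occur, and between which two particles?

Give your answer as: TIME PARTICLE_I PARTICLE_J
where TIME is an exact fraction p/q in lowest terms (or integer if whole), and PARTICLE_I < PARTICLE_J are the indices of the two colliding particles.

Answer: 1 1 2

Derivation:
Pair (0,1): pos 9,10 vel -4,3 -> not approaching (rel speed -7 <= 0)
Pair (1,2): pos 10,11 vel 3,2 -> gap=1, closing at 1/unit, collide at t=1
Pair (2,3): pos 11,15 vel 2,0 -> gap=4, closing at 2/unit, collide at t=2
Earliest collision: t=1 between 1 and 2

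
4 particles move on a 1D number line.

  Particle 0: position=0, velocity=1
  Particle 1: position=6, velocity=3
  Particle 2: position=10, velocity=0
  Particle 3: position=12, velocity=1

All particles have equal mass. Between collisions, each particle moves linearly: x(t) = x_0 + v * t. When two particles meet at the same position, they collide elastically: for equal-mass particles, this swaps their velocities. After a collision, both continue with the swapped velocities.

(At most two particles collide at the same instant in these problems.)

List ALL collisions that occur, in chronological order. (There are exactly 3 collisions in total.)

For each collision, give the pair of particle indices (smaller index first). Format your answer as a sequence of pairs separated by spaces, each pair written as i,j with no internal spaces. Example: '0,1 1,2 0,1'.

Answer: 1,2 2,3 0,1

Derivation:
Collision at t=4/3: particles 1 and 2 swap velocities; positions: p0=4/3 p1=10 p2=10 p3=40/3; velocities now: v0=1 v1=0 v2=3 v3=1
Collision at t=3: particles 2 and 3 swap velocities; positions: p0=3 p1=10 p2=15 p3=15; velocities now: v0=1 v1=0 v2=1 v3=3
Collision at t=10: particles 0 and 1 swap velocities; positions: p0=10 p1=10 p2=22 p3=36; velocities now: v0=0 v1=1 v2=1 v3=3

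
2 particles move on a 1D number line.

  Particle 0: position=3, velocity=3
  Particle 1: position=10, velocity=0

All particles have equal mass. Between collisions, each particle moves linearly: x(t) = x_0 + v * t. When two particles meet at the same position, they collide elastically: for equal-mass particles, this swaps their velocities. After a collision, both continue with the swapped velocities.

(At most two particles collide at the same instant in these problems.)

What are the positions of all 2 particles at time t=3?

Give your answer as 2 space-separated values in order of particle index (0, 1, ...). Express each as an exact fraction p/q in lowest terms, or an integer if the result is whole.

Answer: 10 12

Derivation:
Collision at t=7/3: particles 0 and 1 swap velocities; positions: p0=10 p1=10; velocities now: v0=0 v1=3
Advance to t=3 (no further collisions before then); velocities: v0=0 v1=3; positions = 10 12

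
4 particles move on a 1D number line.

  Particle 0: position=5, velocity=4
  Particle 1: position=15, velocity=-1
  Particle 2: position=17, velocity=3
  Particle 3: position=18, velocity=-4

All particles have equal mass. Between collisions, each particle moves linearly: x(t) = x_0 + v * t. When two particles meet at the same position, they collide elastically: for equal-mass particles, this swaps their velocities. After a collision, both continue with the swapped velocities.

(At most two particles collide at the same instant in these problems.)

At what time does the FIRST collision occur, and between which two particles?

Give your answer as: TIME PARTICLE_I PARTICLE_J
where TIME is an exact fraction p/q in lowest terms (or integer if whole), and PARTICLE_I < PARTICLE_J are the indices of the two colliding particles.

Answer: 1/7 2 3

Derivation:
Pair (0,1): pos 5,15 vel 4,-1 -> gap=10, closing at 5/unit, collide at t=2
Pair (1,2): pos 15,17 vel -1,3 -> not approaching (rel speed -4 <= 0)
Pair (2,3): pos 17,18 vel 3,-4 -> gap=1, closing at 7/unit, collide at t=1/7
Earliest collision: t=1/7 between 2 and 3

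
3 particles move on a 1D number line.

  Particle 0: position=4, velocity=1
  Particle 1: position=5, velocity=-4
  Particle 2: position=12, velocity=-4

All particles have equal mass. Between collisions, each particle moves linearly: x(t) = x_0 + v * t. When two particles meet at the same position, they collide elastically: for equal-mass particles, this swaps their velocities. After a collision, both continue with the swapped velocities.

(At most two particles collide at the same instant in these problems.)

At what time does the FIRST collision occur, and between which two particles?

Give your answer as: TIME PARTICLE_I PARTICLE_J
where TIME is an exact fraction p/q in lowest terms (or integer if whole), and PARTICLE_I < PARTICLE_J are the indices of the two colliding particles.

Pair (0,1): pos 4,5 vel 1,-4 -> gap=1, closing at 5/unit, collide at t=1/5
Pair (1,2): pos 5,12 vel -4,-4 -> not approaching (rel speed 0 <= 0)
Earliest collision: t=1/5 between 0 and 1

Answer: 1/5 0 1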